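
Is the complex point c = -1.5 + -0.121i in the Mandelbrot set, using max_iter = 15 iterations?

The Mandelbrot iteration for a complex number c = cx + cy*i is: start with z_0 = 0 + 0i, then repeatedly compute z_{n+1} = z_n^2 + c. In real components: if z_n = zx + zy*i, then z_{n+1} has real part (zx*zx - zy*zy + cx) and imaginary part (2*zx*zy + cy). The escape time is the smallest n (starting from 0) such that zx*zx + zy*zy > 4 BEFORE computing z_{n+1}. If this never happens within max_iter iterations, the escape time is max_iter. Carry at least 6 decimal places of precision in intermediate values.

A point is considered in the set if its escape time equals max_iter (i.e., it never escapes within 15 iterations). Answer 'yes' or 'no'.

z_0 = 0 + 0i, c = -1.5000 + -0.1210i
Iter 1: z = -1.5000 + -0.1210i, |z|^2 = 2.2646
Iter 2: z = 0.7354 + 0.2420i, |z|^2 = 0.5993
Iter 3: z = -1.0178 + 0.2349i, |z|^2 = 1.0911
Iter 4: z = -0.5192 + -0.5992i, |z|^2 = 0.6287
Iter 5: z = -1.5894 + 0.5013i, |z|^2 = 2.7775
Iter 6: z = 0.7750 + -1.7144i, |z|^2 = 3.5399
Iter 7: z = -3.8386 + -2.7783i, |z|^2 = 22.4542
Escaped at iteration 7

Answer: no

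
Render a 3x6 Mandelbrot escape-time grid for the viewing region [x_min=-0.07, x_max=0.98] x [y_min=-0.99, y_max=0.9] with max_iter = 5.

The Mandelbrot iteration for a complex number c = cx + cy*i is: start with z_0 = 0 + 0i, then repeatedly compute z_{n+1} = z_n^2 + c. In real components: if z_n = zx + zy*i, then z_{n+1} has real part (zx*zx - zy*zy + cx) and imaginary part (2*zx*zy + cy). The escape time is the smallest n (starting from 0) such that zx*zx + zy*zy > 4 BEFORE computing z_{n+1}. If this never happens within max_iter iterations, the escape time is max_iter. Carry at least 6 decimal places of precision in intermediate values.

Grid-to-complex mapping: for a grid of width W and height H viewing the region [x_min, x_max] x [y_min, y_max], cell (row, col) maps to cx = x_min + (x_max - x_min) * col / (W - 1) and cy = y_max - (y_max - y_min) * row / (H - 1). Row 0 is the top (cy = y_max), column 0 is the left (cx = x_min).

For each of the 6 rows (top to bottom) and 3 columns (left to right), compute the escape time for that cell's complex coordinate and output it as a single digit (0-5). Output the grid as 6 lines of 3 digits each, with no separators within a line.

Answer: 532
552
553
552
552
532

Derivation:
(row=0, col=0): c = -0.0700 + 0.9000i → escape time 5
(row=0, col=1): c = 0.4550 + 0.9000i → escape time 3
(row=0, col=2): c = 0.9800 + 0.9000i → escape time 2
(row=1, col=0): c = -0.0700 + 0.5220i → escape time 5
(row=1, col=1): c = 0.4550 + 0.5220i → escape time 5
(row=1, col=2): c = 0.9800 + 0.5220i → escape time 2
(row=2, col=0): c = -0.0700 + 0.1440i → escape time 5
(row=2, col=1): c = 0.4550 + 0.1440i → escape time 5
(row=2, col=2): c = 0.9800 + 0.1440i → escape time 3
(row=3, col=0): c = -0.0700 + -0.2340i → escape time 5
(row=3, col=1): c = 0.4550 + -0.2340i → escape time 5
(row=3, col=2): c = 0.9800 + -0.2340i → escape time 2
(row=4, col=0): c = -0.0700 + -0.6120i → escape time 5
(row=4, col=1): c = 0.4550 + -0.6120i → escape time 5
(row=4, col=2): c = 0.9800 + -0.6120i → escape time 2
(row=5, col=0): c = -0.0700 + -0.9900i → escape time 5
(row=5, col=1): c = 0.4550 + -0.9900i → escape time 3
(row=5, col=2): c = 0.9800 + -0.9900i → escape time 2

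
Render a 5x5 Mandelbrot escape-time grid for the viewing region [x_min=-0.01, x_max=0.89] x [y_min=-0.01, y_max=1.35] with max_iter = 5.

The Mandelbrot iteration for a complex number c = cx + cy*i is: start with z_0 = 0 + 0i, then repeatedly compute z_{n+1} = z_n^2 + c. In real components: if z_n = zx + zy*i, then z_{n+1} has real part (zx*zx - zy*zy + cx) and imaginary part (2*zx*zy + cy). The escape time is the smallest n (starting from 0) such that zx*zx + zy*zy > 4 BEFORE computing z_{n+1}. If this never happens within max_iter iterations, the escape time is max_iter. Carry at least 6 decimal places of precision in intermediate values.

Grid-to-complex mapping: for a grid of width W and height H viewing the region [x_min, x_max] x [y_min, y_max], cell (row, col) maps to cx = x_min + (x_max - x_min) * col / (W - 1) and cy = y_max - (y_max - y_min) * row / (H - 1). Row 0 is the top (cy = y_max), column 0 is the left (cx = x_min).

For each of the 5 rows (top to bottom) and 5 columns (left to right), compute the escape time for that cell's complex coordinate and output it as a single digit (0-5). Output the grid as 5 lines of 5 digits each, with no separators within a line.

Answer: 22222
54322
55532
55533
55543

Derivation:
(row=0, col=0): c = -0.0100 + 1.3500i → escape time 2
(row=0, col=1): c = 0.2150 + 1.3500i → escape time 2
(row=0, col=2): c = 0.4400 + 1.3500i → escape time 2
(row=0, col=3): c = 0.6650 + 1.3500i → escape time 2
(row=0, col=4): c = 0.8900 + 1.3500i → escape time 2
(row=1, col=0): c = -0.0100 + 1.0100i → escape time 5
(row=1, col=1): c = 0.2150 + 1.0100i → escape time 4
(row=1, col=2): c = 0.4400 + 1.0100i → escape time 3
(row=1, col=3): c = 0.6650 + 1.0100i → escape time 2
(row=1, col=4): c = 0.8900 + 1.0100i → escape time 2
(row=2, col=0): c = -0.0100 + 0.6700i → escape time 5
(row=2, col=1): c = 0.2150 + 0.6700i → escape time 5
(row=2, col=2): c = 0.4400 + 0.6700i → escape time 5
(row=2, col=3): c = 0.6650 + 0.6700i → escape time 3
(row=2, col=4): c = 0.8900 + 0.6700i → escape time 2
(row=3, col=0): c = -0.0100 + 0.3300i → escape time 5
(row=3, col=1): c = 0.2150 + 0.3300i → escape time 5
(row=3, col=2): c = 0.4400 + 0.3300i → escape time 5
(row=3, col=3): c = 0.6650 + 0.3300i → escape time 3
(row=3, col=4): c = 0.8900 + 0.3300i → escape time 3
(row=4, col=0): c = -0.0100 + -0.0100i → escape time 5
(row=4, col=1): c = 0.2150 + -0.0100i → escape time 5
(row=4, col=2): c = 0.4400 + -0.0100i → escape time 5
(row=4, col=3): c = 0.6650 + -0.0100i → escape time 4
(row=4, col=4): c = 0.8900 + -0.0100i → escape time 3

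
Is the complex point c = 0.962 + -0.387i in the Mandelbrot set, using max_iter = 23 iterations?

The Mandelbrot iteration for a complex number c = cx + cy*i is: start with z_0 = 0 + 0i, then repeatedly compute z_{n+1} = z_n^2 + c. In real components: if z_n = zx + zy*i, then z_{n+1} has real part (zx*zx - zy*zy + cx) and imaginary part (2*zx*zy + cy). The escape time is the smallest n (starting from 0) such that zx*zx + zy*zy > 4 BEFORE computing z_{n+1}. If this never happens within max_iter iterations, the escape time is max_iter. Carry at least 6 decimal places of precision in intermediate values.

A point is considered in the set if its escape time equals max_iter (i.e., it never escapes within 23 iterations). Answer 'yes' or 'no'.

z_0 = 0 + 0i, c = 0.9620 + -0.3870i
Iter 1: z = 0.9620 + -0.3870i, |z|^2 = 1.0752
Iter 2: z = 1.7377 + -1.1316i, |z|^2 = 4.3000
Escaped at iteration 2

Answer: no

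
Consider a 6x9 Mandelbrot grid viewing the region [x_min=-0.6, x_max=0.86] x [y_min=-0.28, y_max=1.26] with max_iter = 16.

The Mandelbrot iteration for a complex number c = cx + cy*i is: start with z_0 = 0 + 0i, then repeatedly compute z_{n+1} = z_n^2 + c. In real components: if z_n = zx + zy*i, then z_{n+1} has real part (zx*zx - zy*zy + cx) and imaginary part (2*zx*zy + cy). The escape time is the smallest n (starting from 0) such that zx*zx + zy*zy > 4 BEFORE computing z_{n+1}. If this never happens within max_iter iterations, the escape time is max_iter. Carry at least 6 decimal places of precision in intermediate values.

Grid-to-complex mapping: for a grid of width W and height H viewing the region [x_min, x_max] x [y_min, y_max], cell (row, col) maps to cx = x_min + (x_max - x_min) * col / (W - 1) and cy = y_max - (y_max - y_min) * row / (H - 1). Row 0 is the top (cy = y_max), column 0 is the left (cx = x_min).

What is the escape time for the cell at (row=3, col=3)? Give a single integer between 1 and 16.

Answer: 7

Derivation:
z_0 = 0 + 0i, c = 0.2760 + 0.6825i
Iter 1: z = 0.2760 + 0.6825i, |z|^2 = 0.5420
Iter 2: z = -0.1136 + 1.0592i, |z|^2 = 1.1349
Iter 3: z = -0.8331 + 0.4418i, |z|^2 = 0.8892
Iter 4: z = 0.7749 + -0.0536i, |z|^2 = 0.6033
Iter 5: z = 0.8735 + 0.5995i, |z|^2 = 1.1224
Iter 6: z = 0.6797 + 1.7298i, |z|^2 = 3.4543
Iter 7: z = -2.2544 + 3.0339i, |z|^2 = 14.2868
Escaped at iteration 7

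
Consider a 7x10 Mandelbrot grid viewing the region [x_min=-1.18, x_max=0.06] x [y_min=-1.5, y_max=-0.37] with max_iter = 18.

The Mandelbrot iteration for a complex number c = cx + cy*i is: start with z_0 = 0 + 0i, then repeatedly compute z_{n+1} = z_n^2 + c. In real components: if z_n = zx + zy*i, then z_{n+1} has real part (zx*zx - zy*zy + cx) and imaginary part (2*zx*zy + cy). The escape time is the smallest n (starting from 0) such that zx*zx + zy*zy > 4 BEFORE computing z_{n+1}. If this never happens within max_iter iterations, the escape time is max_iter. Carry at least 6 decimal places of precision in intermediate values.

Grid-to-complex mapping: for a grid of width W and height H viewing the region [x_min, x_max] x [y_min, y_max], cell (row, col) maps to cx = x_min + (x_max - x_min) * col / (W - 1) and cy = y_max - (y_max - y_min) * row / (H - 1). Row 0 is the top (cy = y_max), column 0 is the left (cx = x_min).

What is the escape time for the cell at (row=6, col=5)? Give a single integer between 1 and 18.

Answer: 5

Derivation:
z_0 = 0 + 0i, c = -0.1467 + -1.1233i
Iter 1: z = -0.1467 + -1.1233i, |z|^2 = 1.2834
Iter 2: z = -1.3870 + -0.7938i, |z|^2 = 2.5540
Iter 3: z = 1.1470 + 1.0788i, |z|^2 = 2.4795
Iter 4: z = 0.0053 + 1.3515i, |z|^2 = 1.8265
Iter 5: z = -1.9731 + -1.1091i, |z|^2 = 5.1234
Escaped at iteration 5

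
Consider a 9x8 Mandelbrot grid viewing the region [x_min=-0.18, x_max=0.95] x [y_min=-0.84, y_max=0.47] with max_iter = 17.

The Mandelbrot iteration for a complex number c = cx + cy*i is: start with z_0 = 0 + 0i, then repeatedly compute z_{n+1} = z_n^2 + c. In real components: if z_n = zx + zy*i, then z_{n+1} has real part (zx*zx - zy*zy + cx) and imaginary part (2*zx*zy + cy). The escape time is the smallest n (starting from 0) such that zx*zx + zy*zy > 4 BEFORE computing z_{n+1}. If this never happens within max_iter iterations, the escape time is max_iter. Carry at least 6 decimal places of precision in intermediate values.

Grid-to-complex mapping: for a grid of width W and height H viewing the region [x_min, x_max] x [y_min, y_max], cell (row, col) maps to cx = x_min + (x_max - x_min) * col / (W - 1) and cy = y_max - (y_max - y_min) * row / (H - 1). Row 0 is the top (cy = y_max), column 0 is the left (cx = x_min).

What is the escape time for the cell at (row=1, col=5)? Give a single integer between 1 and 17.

z_0 = 0 + 0i, c = 0.5262 + 0.2829i
Iter 1: z = 0.5262 + 0.2829i, |z|^2 = 0.3569
Iter 2: z = 0.7232 + 0.5806i, |z|^2 = 0.8600
Iter 3: z = 0.7122 + 1.1226i, |z|^2 = 1.7674
Iter 4: z = -0.2267 + 1.8818i, |z|^2 = 3.5926
Iter 5: z = -2.9635 + -0.5703i, |z|^2 = 9.1079
Escaped at iteration 5

Answer: 5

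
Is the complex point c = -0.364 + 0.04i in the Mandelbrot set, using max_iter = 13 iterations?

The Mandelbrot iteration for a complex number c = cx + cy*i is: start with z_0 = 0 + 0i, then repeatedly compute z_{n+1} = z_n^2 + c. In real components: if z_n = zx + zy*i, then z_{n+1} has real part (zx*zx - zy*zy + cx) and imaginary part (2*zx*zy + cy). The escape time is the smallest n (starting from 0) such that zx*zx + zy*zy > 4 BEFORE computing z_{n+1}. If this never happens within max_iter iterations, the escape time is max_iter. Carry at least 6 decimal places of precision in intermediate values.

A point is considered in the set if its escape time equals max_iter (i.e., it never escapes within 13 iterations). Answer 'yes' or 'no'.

Answer: yes

Derivation:
z_0 = 0 + 0i, c = -0.3640 + 0.0400i
Iter 1: z = -0.3640 + 0.0400i, |z|^2 = 0.1341
Iter 2: z = -0.2331 + 0.0109i, |z|^2 = 0.0545
Iter 3: z = -0.3098 + 0.0349i, |z|^2 = 0.0972
Iter 4: z = -0.2693 + 0.0184i, |z|^2 = 0.0728
Iter 5: z = -0.2918 + 0.0301i, |z|^2 = 0.0861
Iter 6: z = -0.2797 + 0.0224i, |z|^2 = 0.0788
Iter 7: z = -0.2862 + 0.0275i, |z|^2 = 0.0827
Iter 8: z = -0.2828 + 0.0243i, |z|^2 = 0.0806
Iter 9: z = -0.2846 + 0.0263i, |z|^2 = 0.0817
Iter 10: z = -0.2837 + 0.0250i, |z|^2 = 0.0811
Iter 11: z = -0.2841 + 0.0258i, |z|^2 = 0.0814
Iter 12: z = -0.2839 + 0.0253i, |z|^2 = 0.0813
Did not escape in 13 iterations → in set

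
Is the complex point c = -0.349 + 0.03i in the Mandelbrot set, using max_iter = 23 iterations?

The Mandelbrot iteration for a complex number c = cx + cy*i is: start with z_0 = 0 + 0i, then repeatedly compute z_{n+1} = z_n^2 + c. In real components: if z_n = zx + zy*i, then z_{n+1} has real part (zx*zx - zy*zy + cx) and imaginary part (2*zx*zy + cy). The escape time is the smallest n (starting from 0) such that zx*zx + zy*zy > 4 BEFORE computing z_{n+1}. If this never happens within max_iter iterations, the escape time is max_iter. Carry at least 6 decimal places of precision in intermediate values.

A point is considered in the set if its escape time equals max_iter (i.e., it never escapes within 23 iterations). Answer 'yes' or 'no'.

Answer: yes

Derivation:
z_0 = 0 + 0i, c = -0.3490 + 0.0300i
Iter 1: z = -0.3490 + 0.0300i, |z|^2 = 0.1227
Iter 2: z = -0.2281 + 0.0091i, |z|^2 = 0.0521
Iter 3: z = -0.2971 + 0.0259i, |z|^2 = 0.0889
Iter 4: z = -0.2614 + 0.0146i, |z|^2 = 0.0686
Iter 5: z = -0.2809 + 0.0223i, |z|^2 = 0.0794
Iter 6: z = -0.2706 + 0.0174i, |z|^2 = 0.0735
Iter 7: z = -0.2761 + 0.0206i, |z|^2 = 0.0766
Iter 8: z = -0.2732 + 0.0186i, |z|^2 = 0.0750
Iter 9: z = -0.2747 + 0.0198i, |z|^2 = 0.0759
Iter 10: z = -0.2739 + 0.0191i, |z|^2 = 0.0754
Iter 11: z = -0.2743 + 0.0195i, |z|^2 = 0.0756
Iter 12: z = -0.2741 + 0.0193i, |z|^2 = 0.0755
Iter 13: z = -0.2742 + 0.0194i, |z|^2 = 0.0756
Iter 14: z = -0.2742 + 0.0193i, |z|^2 = 0.0755
Iter 15: z = -0.2742 + 0.0194i, |z|^2 = 0.0756
Iter 16: z = -0.2742 + 0.0194i, |z|^2 = 0.0756
Iter 17: z = -0.2742 + 0.0194i, |z|^2 = 0.0756
Iter 18: z = -0.2742 + 0.0194i, |z|^2 = 0.0756
Iter 19: z = -0.2742 + 0.0194i, |z|^2 = 0.0756
Iter 20: z = -0.2742 + 0.0194i, |z|^2 = 0.0756
Iter 21: z = -0.2742 + 0.0194i, |z|^2 = 0.0756
Iter 22: z = -0.2742 + 0.0194i, |z|^2 = 0.0756
Did not escape in 23 iterations → in set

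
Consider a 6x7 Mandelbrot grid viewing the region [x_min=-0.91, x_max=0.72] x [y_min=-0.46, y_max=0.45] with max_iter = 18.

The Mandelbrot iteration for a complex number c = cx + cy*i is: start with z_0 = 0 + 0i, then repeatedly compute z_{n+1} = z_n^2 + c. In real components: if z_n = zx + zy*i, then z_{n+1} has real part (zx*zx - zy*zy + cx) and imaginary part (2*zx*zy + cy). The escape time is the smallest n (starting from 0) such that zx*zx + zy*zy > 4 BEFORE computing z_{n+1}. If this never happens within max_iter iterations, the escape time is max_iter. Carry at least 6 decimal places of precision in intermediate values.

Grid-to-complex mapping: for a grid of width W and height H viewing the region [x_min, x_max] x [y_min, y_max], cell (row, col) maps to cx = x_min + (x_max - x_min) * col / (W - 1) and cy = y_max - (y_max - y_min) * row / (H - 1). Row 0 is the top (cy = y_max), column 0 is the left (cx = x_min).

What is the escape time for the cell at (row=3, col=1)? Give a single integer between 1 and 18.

z_0 = 0 + 0i, c = -0.5840 + -0.0050i
Iter 1: z = -0.5840 + -0.0050i, |z|^2 = 0.3411
Iter 2: z = -0.2430 + 0.0008i, |z|^2 = 0.0590
Iter 3: z = -0.5250 + -0.0054i, |z|^2 = 0.2756
Iter 4: z = -0.3084 + 0.0007i, |z|^2 = 0.0951
Iter 5: z = -0.4889 + -0.0054i, |z|^2 = 0.2390
Iter 6: z = -0.3450 + 0.0003i, |z|^2 = 0.1191
Iter 7: z = -0.4649 + -0.0052i, |z|^2 = 0.2162
Iter 8: z = -0.3679 + -0.0002i, |z|^2 = 0.1353
Iter 9: z = -0.4487 + -0.0049i, |z|^2 = 0.2013
Iter 10: z = -0.3827 + -0.0006i, |z|^2 = 0.1465
Iter 11: z = -0.4375 + -0.0045i, |z|^2 = 0.1915
Iter 12: z = -0.3926 + -0.0010i, |z|^2 = 0.1541
Iter 13: z = -0.4299 + -0.0042i, |z|^2 = 0.1848
Iter 14: z = -0.3992 + -0.0014i, |z|^2 = 0.1594
Iter 15: z = -0.4246 + -0.0039i, |z|^2 = 0.1803
Iter 16: z = -0.4037 + -0.0017i, |z|^2 = 0.1630
Iter 17: z = -0.4210 + -0.0036i, |z|^2 = 0.1773

Answer: 18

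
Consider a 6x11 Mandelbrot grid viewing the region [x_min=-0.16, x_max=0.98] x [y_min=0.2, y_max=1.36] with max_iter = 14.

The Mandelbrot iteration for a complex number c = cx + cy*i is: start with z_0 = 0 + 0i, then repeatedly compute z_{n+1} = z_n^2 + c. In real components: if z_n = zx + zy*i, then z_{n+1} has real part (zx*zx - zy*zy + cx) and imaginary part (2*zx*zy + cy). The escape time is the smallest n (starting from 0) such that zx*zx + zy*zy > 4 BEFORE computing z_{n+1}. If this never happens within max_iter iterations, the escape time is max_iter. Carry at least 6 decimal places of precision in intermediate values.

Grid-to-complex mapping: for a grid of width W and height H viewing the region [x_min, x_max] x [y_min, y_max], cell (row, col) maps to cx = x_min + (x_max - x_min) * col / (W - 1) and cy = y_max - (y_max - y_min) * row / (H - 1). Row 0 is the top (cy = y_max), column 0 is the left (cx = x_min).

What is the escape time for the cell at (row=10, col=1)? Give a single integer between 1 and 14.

z_0 = 0 + 0i, c = 0.0680 + 0.2000i
Iter 1: z = 0.0680 + 0.2000i, |z|^2 = 0.0446
Iter 2: z = 0.0326 + 0.2272i, |z|^2 = 0.0527
Iter 3: z = 0.0174 + 0.2148i, |z|^2 = 0.0465
Iter 4: z = 0.0222 + 0.2075i, |z|^2 = 0.0435
Iter 5: z = 0.0254 + 0.2092i, |z|^2 = 0.0444
Iter 6: z = 0.0249 + 0.2106i, |z|^2 = 0.0450
Iter 7: z = 0.0242 + 0.2105i, |z|^2 = 0.0449
Iter 8: z = 0.0243 + 0.2102i, |z|^2 = 0.0448
Iter 9: z = 0.0244 + 0.2102i, |z|^2 = 0.0448
Iter 10: z = 0.0244 + 0.2103i, |z|^2 = 0.0448
Iter 11: z = 0.0244 + 0.2103i, |z|^2 = 0.0448
Iter 12: z = 0.0244 + 0.2103i, |z|^2 = 0.0448
Iter 13: z = 0.0244 + 0.2103i, |z|^2 = 0.0448

Answer: 14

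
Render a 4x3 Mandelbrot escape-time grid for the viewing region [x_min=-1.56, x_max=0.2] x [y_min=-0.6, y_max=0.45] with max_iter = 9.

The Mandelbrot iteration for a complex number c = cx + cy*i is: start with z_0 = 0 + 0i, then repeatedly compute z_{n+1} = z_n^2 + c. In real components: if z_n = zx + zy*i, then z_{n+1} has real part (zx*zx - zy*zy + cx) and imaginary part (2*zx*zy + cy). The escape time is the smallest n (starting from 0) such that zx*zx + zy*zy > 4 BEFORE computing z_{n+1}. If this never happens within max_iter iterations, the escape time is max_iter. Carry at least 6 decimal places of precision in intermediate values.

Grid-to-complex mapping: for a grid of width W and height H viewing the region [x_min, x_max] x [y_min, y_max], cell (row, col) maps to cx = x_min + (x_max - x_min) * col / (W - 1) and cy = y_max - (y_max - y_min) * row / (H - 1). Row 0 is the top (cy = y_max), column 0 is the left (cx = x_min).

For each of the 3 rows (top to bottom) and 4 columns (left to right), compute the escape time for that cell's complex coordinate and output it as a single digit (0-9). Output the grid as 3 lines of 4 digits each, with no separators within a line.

(row=0, col=0): c = -1.5600 + 0.4500i → escape time 3
(row=0, col=1): c = -0.9733 + 0.4500i → escape time 5
(row=0, col=2): c = -0.3867 + 0.4500i → escape time 9
(row=0, col=3): c = 0.2000 + 0.4500i → escape time 9
(row=1, col=0): c = -1.5600 + -0.0750i → escape time 7
(row=1, col=1): c = -0.9733 + -0.0750i → escape time 9
(row=1, col=2): c = -0.3867 + -0.0750i → escape time 9
(row=1, col=3): c = 0.2000 + -0.0750i → escape time 9
(row=2, col=0): c = -1.5600 + -0.6000i → escape time 3
(row=2, col=1): c = -0.9733 + -0.6000i → escape time 5
(row=2, col=2): c = -0.3867 + -0.6000i → escape time 9
(row=2, col=3): c = 0.2000 + -0.6000i → escape time 9

Answer: 3599
7999
3599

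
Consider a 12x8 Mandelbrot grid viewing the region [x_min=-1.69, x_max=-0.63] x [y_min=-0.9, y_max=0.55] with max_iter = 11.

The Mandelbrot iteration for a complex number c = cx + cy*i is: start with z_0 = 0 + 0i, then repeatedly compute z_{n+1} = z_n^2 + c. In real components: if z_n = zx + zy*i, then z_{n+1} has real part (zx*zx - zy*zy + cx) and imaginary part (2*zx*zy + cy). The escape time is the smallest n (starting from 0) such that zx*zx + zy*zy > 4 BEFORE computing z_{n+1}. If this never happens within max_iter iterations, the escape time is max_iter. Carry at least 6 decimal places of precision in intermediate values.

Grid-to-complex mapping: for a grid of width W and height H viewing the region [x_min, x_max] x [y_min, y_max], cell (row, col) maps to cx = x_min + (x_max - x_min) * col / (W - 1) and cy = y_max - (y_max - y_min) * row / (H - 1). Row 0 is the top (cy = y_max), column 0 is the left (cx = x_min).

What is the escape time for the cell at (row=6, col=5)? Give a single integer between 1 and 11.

z_0 = 0 + 0i, c = -1.2082 + -0.6929i
Iter 1: z = -1.2082 + -0.6929i, |z|^2 = 1.9398
Iter 2: z = -0.2285 + 0.9813i, |z|^2 = 1.0152
Iter 3: z = -2.1190 + -1.1414i, |z|^2 = 5.7928
Escaped at iteration 3

Answer: 3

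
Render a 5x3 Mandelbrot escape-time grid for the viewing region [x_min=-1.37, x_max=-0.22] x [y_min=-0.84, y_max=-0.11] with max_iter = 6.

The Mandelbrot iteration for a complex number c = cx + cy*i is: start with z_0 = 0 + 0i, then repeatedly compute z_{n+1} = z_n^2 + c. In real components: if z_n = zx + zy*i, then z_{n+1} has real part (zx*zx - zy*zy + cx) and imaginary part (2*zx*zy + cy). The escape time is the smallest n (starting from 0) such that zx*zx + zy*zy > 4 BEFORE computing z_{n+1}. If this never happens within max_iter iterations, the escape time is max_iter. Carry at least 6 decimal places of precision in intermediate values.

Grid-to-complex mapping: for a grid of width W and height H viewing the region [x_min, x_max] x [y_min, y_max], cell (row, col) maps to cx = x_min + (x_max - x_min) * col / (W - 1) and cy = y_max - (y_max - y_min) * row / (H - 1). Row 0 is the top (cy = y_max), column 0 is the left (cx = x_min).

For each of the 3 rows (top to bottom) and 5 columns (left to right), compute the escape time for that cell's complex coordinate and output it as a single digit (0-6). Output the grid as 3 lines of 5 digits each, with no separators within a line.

Answer: 66666
45666
33456

Derivation:
(row=0, col=0): c = -1.3700 + -0.1100i → escape time 6
(row=0, col=1): c = -1.0825 + -0.1100i → escape time 6
(row=0, col=2): c = -0.7950 + -0.1100i → escape time 6
(row=0, col=3): c = -0.5075 + -0.1100i → escape time 6
(row=0, col=4): c = -0.2200 + -0.1100i → escape time 6
(row=1, col=0): c = -1.3700 + -0.4750i → escape time 4
(row=1, col=1): c = -1.0825 + -0.4750i → escape time 5
(row=1, col=2): c = -0.7950 + -0.4750i → escape time 6
(row=1, col=3): c = -0.5075 + -0.4750i → escape time 6
(row=1, col=4): c = -0.2200 + -0.4750i → escape time 6
(row=2, col=0): c = -1.3700 + -0.8400i → escape time 3
(row=2, col=1): c = -1.0825 + -0.8400i → escape time 3
(row=2, col=2): c = -0.7950 + -0.8400i → escape time 4
(row=2, col=3): c = -0.5075 + -0.8400i → escape time 5
(row=2, col=4): c = -0.2200 + -0.8400i → escape time 6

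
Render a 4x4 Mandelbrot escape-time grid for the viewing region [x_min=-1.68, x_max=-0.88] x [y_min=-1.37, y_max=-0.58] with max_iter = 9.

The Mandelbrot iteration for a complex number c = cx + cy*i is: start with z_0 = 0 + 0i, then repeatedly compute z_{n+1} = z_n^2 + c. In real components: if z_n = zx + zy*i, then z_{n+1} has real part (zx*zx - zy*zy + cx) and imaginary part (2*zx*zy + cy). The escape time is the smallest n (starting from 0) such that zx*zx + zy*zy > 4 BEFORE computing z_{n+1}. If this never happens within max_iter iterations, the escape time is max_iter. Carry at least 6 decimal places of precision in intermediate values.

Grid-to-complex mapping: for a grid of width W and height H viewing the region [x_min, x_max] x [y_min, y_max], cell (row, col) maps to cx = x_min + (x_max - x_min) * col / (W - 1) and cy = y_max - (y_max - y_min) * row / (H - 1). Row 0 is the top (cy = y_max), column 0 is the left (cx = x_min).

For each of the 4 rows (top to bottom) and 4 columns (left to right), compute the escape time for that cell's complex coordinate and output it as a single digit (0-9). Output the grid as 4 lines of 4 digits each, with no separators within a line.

Answer: 3345
2334
1233
1222

Derivation:
(row=0, col=0): c = -1.6800 + -0.5800i → escape time 3
(row=0, col=1): c = -1.4133 + -0.5800i → escape time 3
(row=0, col=2): c = -1.1467 + -0.5800i → escape time 4
(row=0, col=3): c = -0.8800 + -0.5800i → escape time 5
(row=1, col=0): c = -1.6800 + -0.8433i → escape time 2
(row=1, col=1): c = -1.4133 + -0.8433i → escape time 3
(row=1, col=2): c = -1.1467 + -0.8433i → escape time 3
(row=1, col=3): c = -0.8800 + -0.8433i → escape time 4
(row=2, col=0): c = -1.6800 + -1.1067i → escape time 1
(row=2, col=1): c = -1.4133 + -1.1067i → escape time 2
(row=2, col=2): c = -1.1467 + -1.1067i → escape time 3
(row=2, col=3): c = -0.8800 + -1.1067i → escape time 3
(row=3, col=0): c = -1.6800 + -1.3700i → escape time 1
(row=3, col=1): c = -1.4133 + -1.3700i → escape time 2
(row=3, col=2): c = -1.1467 + -1.3700i → escape time 2
(row=3, col=3): c = -0.8800 + -1.3700i → escape time 2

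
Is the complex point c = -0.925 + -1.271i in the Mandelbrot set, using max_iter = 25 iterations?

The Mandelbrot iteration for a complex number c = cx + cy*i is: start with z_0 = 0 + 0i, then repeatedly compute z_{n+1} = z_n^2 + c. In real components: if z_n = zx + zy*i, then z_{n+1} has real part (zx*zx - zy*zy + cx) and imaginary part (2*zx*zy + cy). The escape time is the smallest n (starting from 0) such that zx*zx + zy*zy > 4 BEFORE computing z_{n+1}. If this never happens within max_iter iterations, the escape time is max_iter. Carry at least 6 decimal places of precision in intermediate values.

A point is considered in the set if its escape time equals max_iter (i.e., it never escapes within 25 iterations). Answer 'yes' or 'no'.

z_0 = 0 + 0i, c = -0.9250 + -1.2710i
Iter 1: z = -0.9250 + -1.2710i, |z|^2 = 2.4711
Iter 2: z = -1.6848 + 1.0804i, |z|^2 = 4.0058
Escaped at iteration 2

Answer: no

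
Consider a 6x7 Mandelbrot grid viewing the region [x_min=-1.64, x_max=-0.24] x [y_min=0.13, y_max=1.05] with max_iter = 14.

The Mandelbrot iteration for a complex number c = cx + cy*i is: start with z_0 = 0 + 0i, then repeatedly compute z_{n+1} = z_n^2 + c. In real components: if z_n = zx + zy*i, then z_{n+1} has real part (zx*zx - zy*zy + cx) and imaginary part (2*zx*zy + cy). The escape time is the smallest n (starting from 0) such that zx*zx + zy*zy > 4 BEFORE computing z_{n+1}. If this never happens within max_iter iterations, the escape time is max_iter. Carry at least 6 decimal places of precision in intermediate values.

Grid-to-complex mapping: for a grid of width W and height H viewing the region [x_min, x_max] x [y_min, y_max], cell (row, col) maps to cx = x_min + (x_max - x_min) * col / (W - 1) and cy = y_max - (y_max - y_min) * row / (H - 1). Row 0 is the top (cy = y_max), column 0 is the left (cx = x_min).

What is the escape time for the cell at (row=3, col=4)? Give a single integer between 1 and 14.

Answer: 14

Derivation:
z_0 = 0 + 0i, c = -0.5200 + 0.5900i
Iter 1: z = -0.5200 + 0.5900i, |z|^2 = 0.6185
Iter 2: z = -0.5977 + -0.0236i, |z|^2 = 0.3578
Iter 3: z = -0.1633 + 0.6182i, |z|^2 = 0.4089
Iter 4: z = -0.8755 + 0.3881i, |z|^2 = 0.9171
Iter 5: z = 0.0959 + -0.0895i, |z|^2 = 0.0172
Iter 6: z = -0.5188 + 0.5728i, |z|^2 = 0.5973
Iter 7: z = -0.5790 + -0.0044i, |z|^2 = 0.3352
Iter 8: z = -0.1848 + 0.5951i, |z|^2 = 0.3883
Iter 9: z = -0.8399 + 0.3700i, |z|^2 = 0.8424
Iter 10: z = 0.0486 + -0.0316i, |z|^2 = 0.0034
Iter 11: z = -0.5186 + 0.5869i, |z|^2 = 0.6135
Iter 12: z = -0.5955 + -0.0188i, |z|^2 = 0.3550
Iter 13: z = -0.1657 + 0.6124i, |z|^2 = 0.4025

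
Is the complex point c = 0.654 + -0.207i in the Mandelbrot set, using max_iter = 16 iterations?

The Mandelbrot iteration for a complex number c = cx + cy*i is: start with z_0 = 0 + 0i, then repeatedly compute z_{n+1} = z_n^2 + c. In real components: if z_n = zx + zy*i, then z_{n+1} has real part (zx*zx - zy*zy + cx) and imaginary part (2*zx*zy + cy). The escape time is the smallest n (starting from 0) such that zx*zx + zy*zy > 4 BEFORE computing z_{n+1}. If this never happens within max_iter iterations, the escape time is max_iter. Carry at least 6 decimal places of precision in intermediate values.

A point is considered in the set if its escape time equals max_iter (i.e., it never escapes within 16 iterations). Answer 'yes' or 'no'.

z_0 = 0 + 0i, c = 0.6540 + -0.2070i
Iter 1: z = 0.6540 + -0.2070i, |z|^2 = 0.4706
Iter 2: z = 1.0389 + -0.4778i, |z|^2 = 1.3075
Iter 3: z = 1.5050 + -1.1996i, |z|^2 = 3.7042
Iter 4: z = 1.4798 + -3.8179i, |z|^2 = 16.7665
Escaped at iteration 4

Answer: no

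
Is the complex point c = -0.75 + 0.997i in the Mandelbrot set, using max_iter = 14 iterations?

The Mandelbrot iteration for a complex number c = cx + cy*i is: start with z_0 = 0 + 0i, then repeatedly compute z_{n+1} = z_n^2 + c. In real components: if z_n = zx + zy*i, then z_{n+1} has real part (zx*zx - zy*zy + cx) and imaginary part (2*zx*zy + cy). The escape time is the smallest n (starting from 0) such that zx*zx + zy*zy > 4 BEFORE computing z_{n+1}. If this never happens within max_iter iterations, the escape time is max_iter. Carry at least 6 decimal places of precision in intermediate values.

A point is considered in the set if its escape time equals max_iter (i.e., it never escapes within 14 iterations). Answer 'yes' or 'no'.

Answer: no

Derivation:
z_0 = 0 + 0i, c = -0.7500 + 0.9970i
Iter 1: z = -0.7500 + 0.9970i, |z|^2 = 1.5565
Iter 2: z = -1.1815 + -0.4985i, |z|^2 = 1.6445
Iter 3: z = 0.3975 + 2.1750i, |z|^2 = 4.8884
Escaped at iteration 3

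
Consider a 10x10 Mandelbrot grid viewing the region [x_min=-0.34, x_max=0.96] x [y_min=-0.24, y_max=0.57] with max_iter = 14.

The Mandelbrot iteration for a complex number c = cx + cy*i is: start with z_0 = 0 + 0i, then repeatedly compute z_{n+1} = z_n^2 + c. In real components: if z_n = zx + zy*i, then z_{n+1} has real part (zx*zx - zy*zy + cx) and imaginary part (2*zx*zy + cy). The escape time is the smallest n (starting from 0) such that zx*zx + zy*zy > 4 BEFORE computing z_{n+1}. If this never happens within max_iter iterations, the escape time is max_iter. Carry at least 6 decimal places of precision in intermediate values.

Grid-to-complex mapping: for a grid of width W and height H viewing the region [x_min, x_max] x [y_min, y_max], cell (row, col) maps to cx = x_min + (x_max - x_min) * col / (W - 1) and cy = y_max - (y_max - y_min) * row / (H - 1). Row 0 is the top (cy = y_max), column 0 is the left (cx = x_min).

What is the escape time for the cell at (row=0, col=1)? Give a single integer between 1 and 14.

Answer: 14

Derivation:
z_0 = 0 + 0i, c = -0.1956 + 0.5700i
Iter 1: z = -0.1956 + 0.5700i, |z|^2 = 0.3631
Iter 2: z = -0.4822 + 0.3471i, |z|^2 = 0.3530
Iter 3: z = -0.0835 + 0.2353i, |z|^2 = 0.0623
Iter 4: z = -0.2439 + 0.5307i, |z|^2 = 0.3412
Iter 5: z = -0.4177 + 0.3111i, |z|^2 = 0.2712
Iter 6: z = -0.1178 + 0.3101i, |z|^2 = 0.1101
Iter 7: z = -0.2778 + 0.4969i, |z|^2 = 0.3241
Iter 8: z = -0.3653 + 0.2939i, |z|^2 = 0.2198
Iter 9: z = -0.1485 + 0.3553i, |z|^2 = 0.1483
Iter 10: z = -0.2998 + 0.4645i, |z|^2 = 0.3056
Iter 11: z = -0.3214 + 0.2915i, |z|^2 = 0.1883
Iter 12: z = -0.1772 + 0.3826i, |z|^2 = 0.1778
Iter 13: z = -0.3105 + 0.4344i, |z|^2 = 0.2851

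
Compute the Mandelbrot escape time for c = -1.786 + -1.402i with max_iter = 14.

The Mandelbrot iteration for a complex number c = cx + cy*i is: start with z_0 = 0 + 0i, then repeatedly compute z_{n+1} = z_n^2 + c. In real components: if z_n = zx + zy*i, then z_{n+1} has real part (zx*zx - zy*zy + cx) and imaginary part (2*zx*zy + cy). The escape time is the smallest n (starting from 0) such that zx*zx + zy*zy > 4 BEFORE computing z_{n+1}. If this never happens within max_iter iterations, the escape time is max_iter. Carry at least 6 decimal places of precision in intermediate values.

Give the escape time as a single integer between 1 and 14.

z_0 = 0 + 0i, c = -1.7860 + -1.4020i
Iter 1: z = -1.7860 + -1.4020i, |z|^2 = 5.1554
Escaped at iteration 1

Answer: 1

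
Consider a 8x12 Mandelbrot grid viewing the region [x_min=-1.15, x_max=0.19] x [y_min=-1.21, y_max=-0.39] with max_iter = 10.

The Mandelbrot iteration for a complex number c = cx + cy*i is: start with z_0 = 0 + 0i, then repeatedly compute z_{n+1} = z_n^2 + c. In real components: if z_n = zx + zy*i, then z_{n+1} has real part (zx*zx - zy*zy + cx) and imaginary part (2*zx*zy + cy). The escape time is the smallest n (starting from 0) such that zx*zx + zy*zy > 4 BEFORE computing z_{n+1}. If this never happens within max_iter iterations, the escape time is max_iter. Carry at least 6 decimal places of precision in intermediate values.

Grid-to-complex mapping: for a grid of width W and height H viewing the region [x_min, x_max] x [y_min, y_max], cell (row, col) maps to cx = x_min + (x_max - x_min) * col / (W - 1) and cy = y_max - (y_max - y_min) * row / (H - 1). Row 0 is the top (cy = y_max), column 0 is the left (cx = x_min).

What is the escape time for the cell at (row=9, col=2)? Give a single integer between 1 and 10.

Answer: 3

Derivation:
z_0 = 0 + 0i, c = -0.7671 + -1.0609i
Iter 1: z = -0.7671 + -1.0609i, |z|^2 = 1.7140
Iter 2: z = -1.3042 + 0.5668i, |z|^2 = 2.0221
Iter 3: z = 0.6124 + -2.5394i, |z|^2 = 6.8235
Escaped at iteration 3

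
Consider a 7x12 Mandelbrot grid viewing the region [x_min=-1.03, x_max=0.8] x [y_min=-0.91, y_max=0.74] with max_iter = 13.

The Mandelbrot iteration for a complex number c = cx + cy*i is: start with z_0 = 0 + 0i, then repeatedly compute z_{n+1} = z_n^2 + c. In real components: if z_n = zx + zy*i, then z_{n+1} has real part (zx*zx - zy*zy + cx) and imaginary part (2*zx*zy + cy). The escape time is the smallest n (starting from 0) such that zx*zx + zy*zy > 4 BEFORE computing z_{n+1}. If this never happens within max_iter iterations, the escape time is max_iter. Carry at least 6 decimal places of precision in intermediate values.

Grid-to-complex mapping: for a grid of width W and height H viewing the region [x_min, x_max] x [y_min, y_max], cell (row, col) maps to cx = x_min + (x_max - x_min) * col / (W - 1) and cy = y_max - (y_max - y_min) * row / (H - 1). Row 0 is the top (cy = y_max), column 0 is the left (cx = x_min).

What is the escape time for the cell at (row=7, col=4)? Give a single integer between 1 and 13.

Answer: 13

Derivation:
z_0 = 0 + 0i, c = 0.1900 + -0.3100i
Iter 1: z = 0.1900 + -0.3100i, |z|^2 = 0.1322
Iter 2: z = 0.1300 + -0.4278i, |z|^2 = 0.1999
Iter 3: z = 0.0239 + -0.4212i, |z|^2 = 0.1780
Iter 4: z = 0.0131 + -0.3301i, |z|^2 = 0.1092
Iter 5: z = 0.0812 + -0.3187i, |z|^2 = 0.1081
Iter 6: z = 0.0950 + -0.3617i, |z|^2 = 0.1399
Iter 7: z = 0.0682 + -0.3788i, |z|^2 = 0.1481
Iter 8: z = 0.0512 + -0.3616i, |z|^2 = 0.1334
Iter 9: z = 0.0618 + -0.3470i, |z|^2 = 0.1242
Iter 10: z = 0.0734 + -0.3529i, |z|^2 = 0.1299
Iter 11: z = 0.0708 + -0.3618i, |z|^2 = 0.1359
Iter 12: z = 0.0641 + -0.3613i, |z|^2 = 0.1346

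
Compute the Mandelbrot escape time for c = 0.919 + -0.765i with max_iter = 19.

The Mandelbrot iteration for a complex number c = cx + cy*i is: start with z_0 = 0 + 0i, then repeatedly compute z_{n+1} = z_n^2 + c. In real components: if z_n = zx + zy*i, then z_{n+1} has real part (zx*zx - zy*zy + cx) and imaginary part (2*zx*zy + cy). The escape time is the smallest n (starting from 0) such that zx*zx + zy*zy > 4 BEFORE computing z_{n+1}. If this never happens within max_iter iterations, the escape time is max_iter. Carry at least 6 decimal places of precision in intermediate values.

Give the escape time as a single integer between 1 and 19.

Answer: 2

Derivation:
z_0 = 0 + 0i, c = 0.9190 + -0.7650i
Iter 1: z = 0.9190 + -0.7650i, |z|^2 = 1.4298
Iter 2: z = 1.1783 + -2.1711i, |z|^2 = 6.1020
Escaped at iteration 2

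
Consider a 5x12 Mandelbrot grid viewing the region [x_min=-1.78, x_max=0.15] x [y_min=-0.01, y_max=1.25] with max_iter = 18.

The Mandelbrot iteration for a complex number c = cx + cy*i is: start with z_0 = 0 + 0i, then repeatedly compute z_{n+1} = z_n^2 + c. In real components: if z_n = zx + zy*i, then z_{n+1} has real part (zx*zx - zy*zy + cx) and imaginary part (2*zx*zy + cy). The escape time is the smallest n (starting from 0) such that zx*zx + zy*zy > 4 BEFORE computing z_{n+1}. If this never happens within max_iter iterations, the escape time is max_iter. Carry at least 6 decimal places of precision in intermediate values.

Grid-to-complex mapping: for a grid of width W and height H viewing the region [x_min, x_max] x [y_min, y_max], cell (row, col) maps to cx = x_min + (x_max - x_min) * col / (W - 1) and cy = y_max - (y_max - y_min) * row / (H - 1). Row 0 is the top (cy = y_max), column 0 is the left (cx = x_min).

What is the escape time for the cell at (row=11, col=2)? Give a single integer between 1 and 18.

Answer: 18

Derivation:
z_0 = 0 + 0i, c = -0.8150 + -0.0100i
Iter 1: z = -0.8150 + -0.0100i, |z|^2 = 0.6643
Iter 2: z = -0.1509 + 0.0063i, |z|^2 = 0.0228
Iter 3: z = -0.7923 + -0.0119i, |z|^2 = 0.6278
Iter 4: z = -0.1874 + 0.0089i, |z|^2 = 0.0352
Iter 5: z = -0.7799 + -0.0133i, |z|^2 = 0.6085
Iter 6: z = -0.2069 + 0.0108i, |z|^2 = 0.0429
Iter 7: z = -0.7723 + -0.0145i, |z|^2 = 0.5967
Iter 8: z = -0.2187 + 0.0123i, |z|^2 = 0.0480
Iter 9: z = -0.7673 + -0.0154i, |z|^2 = 0.5890
Iter 10: z = -0.2265 + 0.0136i, |z|^2 = 0.0515
Iter 11: z = -0.7639 + -0.0162i, |z|^2 = 0.5838
Iter 12: z = -0.2317 + 0.0147i, |z|^2 = 0.0539
Iter 13: z = -0.7615 + -0.0168i, |z|^2 = 0.5802
Iter 14: z = -0.2354 + 0.0156i, |z|^2 = 0.0556
Iter 15: z = -0.7598 + -0.0173i, |z|^2 = 0.5777
Iter 16: z = -0.2379 + 0.0164i, |z|^2 = 0.0569
Iter 17: z = -0.7587 + -0.0178i, |z|^2 = 0.5759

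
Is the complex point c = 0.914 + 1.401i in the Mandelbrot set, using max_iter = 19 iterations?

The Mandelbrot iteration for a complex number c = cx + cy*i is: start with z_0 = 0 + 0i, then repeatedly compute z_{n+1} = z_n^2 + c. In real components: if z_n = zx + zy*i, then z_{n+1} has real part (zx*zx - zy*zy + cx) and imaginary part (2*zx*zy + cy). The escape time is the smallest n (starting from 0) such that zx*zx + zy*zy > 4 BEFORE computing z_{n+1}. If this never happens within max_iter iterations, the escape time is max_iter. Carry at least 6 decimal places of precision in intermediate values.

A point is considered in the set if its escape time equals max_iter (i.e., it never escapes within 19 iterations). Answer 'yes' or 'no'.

Answer: no

Derivation:
z_0 = 0 + 0i, c = 0.9140 + 1.4010i
Iter 1: z = 0.9140 + 1.4010i, |z|^2 = 2.7982
Iter 2: z = -0.2134 + 3.9620i, |z|^2 = 15.7432
Escaped at iteration 2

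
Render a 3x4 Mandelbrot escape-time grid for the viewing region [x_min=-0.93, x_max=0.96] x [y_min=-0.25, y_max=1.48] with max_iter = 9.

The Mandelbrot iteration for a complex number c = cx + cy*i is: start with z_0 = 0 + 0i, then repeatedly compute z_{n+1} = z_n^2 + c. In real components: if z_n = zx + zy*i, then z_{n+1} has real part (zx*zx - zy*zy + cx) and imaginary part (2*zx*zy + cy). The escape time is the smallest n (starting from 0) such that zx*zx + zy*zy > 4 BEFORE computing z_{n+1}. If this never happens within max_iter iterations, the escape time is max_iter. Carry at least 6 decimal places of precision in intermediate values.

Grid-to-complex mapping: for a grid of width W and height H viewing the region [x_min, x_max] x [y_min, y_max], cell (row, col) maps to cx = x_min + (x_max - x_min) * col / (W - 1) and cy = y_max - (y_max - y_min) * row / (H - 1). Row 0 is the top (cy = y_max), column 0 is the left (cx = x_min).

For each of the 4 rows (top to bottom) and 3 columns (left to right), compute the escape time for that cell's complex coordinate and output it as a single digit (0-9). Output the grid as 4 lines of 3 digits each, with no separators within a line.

(row=0, col=0): c = -0.9300 + 1.4800i → escape time 2
(row=0, col=1): c = 0.0150 + 1.4800i → escape time 2
(row=0, col=2): c = 0.9600 + 1.4800i → escape time 2
(row=1, col=0): c = -0.9300 + 0.9033i → escape time 3
(row=1, col=1): c = 0.0150 + 0.9033i → escape time 7
(row=1, col=2): c = 0.9600 + 0.9033i → escape time 2
(row=2, col=0): c = -0.9300 + 0.3267i → escape time 9
(row=2, col=1): c = 0.0150 + 0.3267i → escape time 9
(row=2, col=2): c = 0.9600 + 0.3267i → escape time 2
(row=3, col=0): c = -0.9300 + -0.2500i → escape time 9
(row=3, col=1): c = 0.0150 + -0.2500i → escape time 9
(row=3, col=2): c = 0.9600 + -0.2500i → escape time 3

Answer: 222
372
992
993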